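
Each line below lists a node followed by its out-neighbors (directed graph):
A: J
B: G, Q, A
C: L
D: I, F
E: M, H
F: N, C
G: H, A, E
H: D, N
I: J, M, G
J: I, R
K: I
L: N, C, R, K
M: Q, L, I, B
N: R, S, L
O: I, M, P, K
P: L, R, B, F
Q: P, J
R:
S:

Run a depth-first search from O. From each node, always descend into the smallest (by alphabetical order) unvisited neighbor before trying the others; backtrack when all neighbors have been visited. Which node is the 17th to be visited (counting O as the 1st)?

Visit O
O → I
I → G
G → A
A → J
J → R
G → E
E → H
H → D
D → F
F → C
C → L
L → K
L → N
N → S
E → M
M → B
B → Q
Q → P

Visit order: O, I, G, A, J, R, E, H, D, F, C, L, K, N, S, M, B, Q, P

B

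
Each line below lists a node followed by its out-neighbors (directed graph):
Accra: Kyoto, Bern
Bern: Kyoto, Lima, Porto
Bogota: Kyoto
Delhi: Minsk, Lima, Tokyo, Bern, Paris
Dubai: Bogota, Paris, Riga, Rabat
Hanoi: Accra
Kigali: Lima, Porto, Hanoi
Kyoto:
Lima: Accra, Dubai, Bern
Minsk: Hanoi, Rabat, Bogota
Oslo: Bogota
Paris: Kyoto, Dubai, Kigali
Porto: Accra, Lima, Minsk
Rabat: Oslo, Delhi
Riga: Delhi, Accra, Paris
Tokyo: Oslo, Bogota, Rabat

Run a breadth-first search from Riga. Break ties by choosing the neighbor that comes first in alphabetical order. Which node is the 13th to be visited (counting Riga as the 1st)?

Visit Riga; enqueue Accra, Delhi, Paris → queue [Accra, Delhi, Paris]
Visit Accra; enqueue Bern, Kyoto → queue [Delhi, Paris, Bern, Kyoto]
Visit Delhi; enqueue Lima, Minsk, Tokyo → queue [Paris, Bern, Kyoto, Lima, Minsk, Tokyo]
Visit Paris; enqueue Dubai, Kigali → queue [Bern, Kyoto, Lima, Minsk, Tokyo, Dubai, Kigali]
Visit Bern; enqueue Porto → queue [Kyoto, Lima, Minsk, Tokyo, Dubai, Kigali, Porto]
Visit Kyoto → queue [Lima, Minsk, Tokyo, Dubai, Kigali, Porto]
Visit Lima → queue [Minsk, Tokyo, Dubai, Kigali, Porto]
Visit Minsk; enqueue Bogota, Hanoi, Rabat → queue [Tokyo, Dubai, Kigali, Porto, Bogota, Hanoi, Rabat]
Visit Tokyo; enqueue Oslo → queue [Dubai, Kigali, Porto, Bogota, Hanoi, Rabat, Oslo]
Visit Dubai → queue [Kigali, Porto, Bogota, Hanoi, Rabat, Oslo]
Visit Kigali → queue [Porto, Bogota, Hanoi, Rabat, Oslo]
Visit Porto → queue [Bogota, Hanoi, Rabat, Oslo]
Visit Bogota → queue [Hanoi, Rabat, Oslo]
Visit Hanoi → queue [Rabat, Oslo]
Visit Rabat → queue [Oslo]
Visit Oslo → queue []

Visit order: Riga, Accra, Delhi, Paris, Bern, Kyoto, Lima, Minsk, Tokyo, Dubai, Kigali, Porto, Bogota, Hanoi, Rabat, Oslo

Bogota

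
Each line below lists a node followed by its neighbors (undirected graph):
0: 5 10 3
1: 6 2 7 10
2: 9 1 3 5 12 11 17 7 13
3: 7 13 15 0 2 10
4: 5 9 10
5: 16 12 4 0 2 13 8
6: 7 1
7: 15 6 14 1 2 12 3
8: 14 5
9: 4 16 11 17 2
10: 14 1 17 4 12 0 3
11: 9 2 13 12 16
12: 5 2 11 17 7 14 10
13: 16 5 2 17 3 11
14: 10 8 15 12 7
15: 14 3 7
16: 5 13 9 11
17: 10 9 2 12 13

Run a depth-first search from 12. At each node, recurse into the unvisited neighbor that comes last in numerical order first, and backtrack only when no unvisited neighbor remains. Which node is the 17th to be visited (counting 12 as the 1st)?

Visit 12
12 → 17
17 → 13
13 → 16
16 → 11
11 → 9
9 → 4
4 → 10
10 → 14
14 → 15
15 → 7
7 → 6
6 → 1
1 → 2
2 → 5
5 → 8
5 → 0
0 → 3

Visit order: 12, 17, 13, 16, 11, 9, 4, 10, 14, 15, 7, 6, 1, 2, 5, 8, 0, 3

0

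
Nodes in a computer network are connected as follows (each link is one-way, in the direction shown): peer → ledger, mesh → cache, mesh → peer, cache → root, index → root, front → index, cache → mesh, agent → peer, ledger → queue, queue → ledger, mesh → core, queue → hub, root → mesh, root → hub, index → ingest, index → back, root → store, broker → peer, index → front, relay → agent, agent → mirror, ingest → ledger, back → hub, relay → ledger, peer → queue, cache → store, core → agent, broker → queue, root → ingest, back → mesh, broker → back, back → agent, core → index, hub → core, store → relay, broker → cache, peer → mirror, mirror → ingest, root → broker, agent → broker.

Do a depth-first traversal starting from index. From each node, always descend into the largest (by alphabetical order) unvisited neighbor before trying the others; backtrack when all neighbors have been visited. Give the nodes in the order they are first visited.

index, root, store, relay, ledger, queue, hub, core, agent, peer, mirror, ingest, broker, cache, mesh, back, front

Visit index
index → root
root → store
store → relay
relay → ledger
ledger → queue
queue → hub
hub → core
core → agent
agent → peer
peer → mirror
mirror → ingest
agent → broker
broker → cache
cache → mesh
broker → back
index → front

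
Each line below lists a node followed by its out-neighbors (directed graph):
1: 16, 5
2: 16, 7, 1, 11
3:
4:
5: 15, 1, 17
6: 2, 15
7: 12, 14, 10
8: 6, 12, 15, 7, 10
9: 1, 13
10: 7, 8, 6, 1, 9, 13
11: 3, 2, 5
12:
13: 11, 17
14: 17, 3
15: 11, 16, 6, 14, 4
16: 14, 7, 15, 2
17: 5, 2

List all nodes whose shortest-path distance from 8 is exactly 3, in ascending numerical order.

3, 5, 17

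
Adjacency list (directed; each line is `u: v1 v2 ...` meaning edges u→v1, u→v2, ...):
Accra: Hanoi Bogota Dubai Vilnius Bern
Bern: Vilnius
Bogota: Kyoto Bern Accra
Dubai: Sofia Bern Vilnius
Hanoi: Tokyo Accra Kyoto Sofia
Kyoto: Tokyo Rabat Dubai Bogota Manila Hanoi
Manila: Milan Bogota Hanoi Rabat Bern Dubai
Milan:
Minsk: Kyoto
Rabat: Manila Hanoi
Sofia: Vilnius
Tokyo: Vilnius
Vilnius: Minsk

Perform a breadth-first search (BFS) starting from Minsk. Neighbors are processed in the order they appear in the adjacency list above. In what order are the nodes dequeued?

Minsk, Kyoto, Tokyo, Rabat, Dubai, Bogota, Manila, Hanoi, Vilnius, Sofia, Bern, Accra, Milan

Visit Minsk; enqueue Kyoto → queue [Kyoto]
Visit Kyoto; enqueue Tokyo, Rabat, Dubai, Bogota, Manila, Hanoi → queue [Tokyo, Rabat, Dubai, Bogota, Manila, Hanoi]
Visit Tokyo; enqueue Vilnius → queue [Rabat, Dubai, Bogota, Manila, Hanoi, Vilnius]
Visit Rabat → queue [Dubai, Bogota, Manila, Hanoi, Vilnius]
Visit Dubai; enqueue Sofia, Bern → queue [Bogota, Manila, Hanoi, Vilnius, Sofia, Bern]
Visit Bogota; enqueue Accra → queue [Manila, Hanoi, Vilnius, Sofia, Bern, Accra]
Visit Manila; enqueue Milan → queue [Hanoi, Vilnius, Sofia, Bern, Accra, Milan]
Visit Hanoi → queue [Vilnius, Sofia, Bern, Accra, Milan]
Visit Vilnius → queue [Sofia, Bern, Accra, Milan]
Visit Sofia → queue [Bern, Accra, Milan]
Visit Bern → queue [Accra, Milan]
Visit Accra → queue [Milan]
Visit Milan → queue []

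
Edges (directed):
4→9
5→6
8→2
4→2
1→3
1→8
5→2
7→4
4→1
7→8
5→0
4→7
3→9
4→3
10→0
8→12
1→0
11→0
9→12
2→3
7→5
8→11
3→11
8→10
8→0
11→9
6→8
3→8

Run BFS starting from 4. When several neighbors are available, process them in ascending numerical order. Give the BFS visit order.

4 1 2 3 7 9 0 8 11 5 12 10 6

Visit 4; enqueue 1, 2, 3, 7, 9 → queue [1, 2, 3, 7, 9]
Visit 1; enqueue 0, 8 → queue [2, 3, 7, 9, 0, 8]
Visit 2 → queue [3, 7, 9, 0, 8]
Visit 3; enqueue 11 → queue [7, 9, 0, 8, 11]
Visit 7; enqueue 5 → queue [9, 0, 8, 11, 5]
Visit 9; enqueue 12 → queue [0, 8, 11, 5, 12]
Visit 0 → queue [8, 11, 5, 12]
Visit 8; enqueue 10 → queue [11, 5, 12, 10]
Visit 11 → queue [5, 12, 10]
Visit 5; enqueue 6 → queue [12, 10, 6]
Visit 12 → queue [10, 6]
Visit 10 → queue [6]
Visit 6 → queue []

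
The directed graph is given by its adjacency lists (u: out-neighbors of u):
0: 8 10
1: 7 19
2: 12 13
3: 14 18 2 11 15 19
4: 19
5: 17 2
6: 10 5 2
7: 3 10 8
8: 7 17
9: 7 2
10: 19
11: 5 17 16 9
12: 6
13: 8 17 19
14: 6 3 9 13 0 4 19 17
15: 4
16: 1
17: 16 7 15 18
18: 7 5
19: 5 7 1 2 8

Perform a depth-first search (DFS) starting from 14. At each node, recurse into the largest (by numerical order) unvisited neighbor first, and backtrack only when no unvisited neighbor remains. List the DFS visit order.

Visit 14
14 → 19
19 → 8
8 → 17
17 → 18
18 → 7
7 → 10
7 → 3
3 → 15
15 → 4
3 → 11
11 → 16
16 → 1
11 → 9
9 → 2
2 → 13
2 → 12
12 → 6
6 → 5
14 → 0

14, 19, 8, 17, 18, 7, 10, 3, 15, 4, 11, 16, 1, 9, 2, 13, 12, 6, 5, 0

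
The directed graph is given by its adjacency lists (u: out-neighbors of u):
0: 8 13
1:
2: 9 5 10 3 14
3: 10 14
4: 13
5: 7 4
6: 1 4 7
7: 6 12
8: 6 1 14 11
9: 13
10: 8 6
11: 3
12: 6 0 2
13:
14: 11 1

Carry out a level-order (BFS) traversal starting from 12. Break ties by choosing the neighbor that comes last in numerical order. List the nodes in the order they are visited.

12 -> 6 -> 2 -> 0 -> 7 -> 4 -> 1 -> 14 -> 10 -> 9 -> 5 -> 3 -> 13 -> 8 -> 11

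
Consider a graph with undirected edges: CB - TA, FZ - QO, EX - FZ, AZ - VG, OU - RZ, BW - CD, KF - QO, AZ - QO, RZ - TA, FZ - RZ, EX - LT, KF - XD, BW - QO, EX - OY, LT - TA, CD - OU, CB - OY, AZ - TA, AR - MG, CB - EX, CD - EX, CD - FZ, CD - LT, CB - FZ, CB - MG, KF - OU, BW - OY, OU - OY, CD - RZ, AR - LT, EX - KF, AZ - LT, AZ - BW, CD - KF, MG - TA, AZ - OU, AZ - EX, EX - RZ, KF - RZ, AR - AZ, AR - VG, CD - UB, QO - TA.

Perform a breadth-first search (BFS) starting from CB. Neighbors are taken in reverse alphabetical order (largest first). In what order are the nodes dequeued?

Visit CB; enqueue TA, OY, MG, FZ, EX → queue [TA, OY, MG, FZ, EX]
Visit TA; enqueue RZ, QO, LT, AZ → queue [OY, MG, FZ, EX, RZ, QO, LT, AZ]
Visit OY; enqueue OU, BW → queue [MG, FZ, EX, RZ, QO, LT, AZ, OU, BW]
Visit MG; enqueue AR → queue [FZ, EX, RZ, QO, LT, AZ, OU, BW, AR]
Visit FZ; enqueue CD → queue [EX, RZ, QO, LT, AZ, OU, BW, AR, CD]
Visit EX; enqueue KF → queue [RZ, QO, LT, AZ, OU, BW, AR, CD, KF]
Visit RZ → queue [QO, LT, AZ, OU, BW, AR, CD, KF]
Visit QO → queue [LT, AZ, OU, BW, AR, CD, KF]
Visit LT → queue [AZ, OU, BW, AR, CD, KF]
Visit AZ; enqueue VG → queue [OU, BW, AR, CD, KF, VG]
Visit OU → queue [BW, AR, CD, KF, VG]
Visit BW → queue [AR, CD, KF, VG]
Visit AR → queue [CD, KF, VG]
Visit CD; enqueue UB → queue [KF, VG, UB]
Visit KF; enqueue XD → queue [VG, UB, XD]
Visit VG → queue [UB, XD]
Visit UB → queue [XD]
Visit XD → queue []

CB -> TA -> OY -> MG -> FZ -> EX -> RZ -> QO -> LT -> AZ -> OU -> BW -> AR -> CD -> KF -> VG -> UB -> XD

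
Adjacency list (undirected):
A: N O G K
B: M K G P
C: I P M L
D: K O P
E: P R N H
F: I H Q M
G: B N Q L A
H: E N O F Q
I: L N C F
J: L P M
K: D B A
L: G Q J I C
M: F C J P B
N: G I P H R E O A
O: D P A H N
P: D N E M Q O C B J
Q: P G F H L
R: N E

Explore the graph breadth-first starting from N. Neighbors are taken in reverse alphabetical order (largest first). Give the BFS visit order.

N, R, P, O, I, H, G, E, A, Q, M, J, D, C, B, L, F, K

Visit N; enqueue R, P, O, I, H, G, E, A → queue [R, P, O, I, H, G, E, A]
Visit R → queue [P, O, I, H, G, E, A]
Visit P; enqueue Q, M, J, D, C, B → queue [O, I, H, G, E, A, Q, M, J, D, C, B]
Visit O → queue [I, H, G, E, A, Q, M, J, D, C, B]
Visit I; enqueue L, F → queue [H, G, E, A, Q, M, J, D, C, B, L, F]
Visit H → queue [G, E, A, Q, M, J, D, C, B, L, F]
Visit G → queue [E, A, Q, M, J, D, C, B, L, F]
Visit E → queue [A, Q, M, J, D, C, B, L, F]
Visit A; enqueue K → queue [Q, M, J, D, C, B, L, F, K]
Visit Q → queue [M, J, D, C, B, L, F, K]
Visit M → queue [J, D, C, B, L, F, K]
Visit J → queue [D, C, B, L, F, K]
Visit D → queue [C, B, L, F, K]
Visit C → queue [B, L, F, K]
Visit B → queue [L, F, K]
Visit L → queue [F, K]
Visit F → queue [K]
Visit K → queue []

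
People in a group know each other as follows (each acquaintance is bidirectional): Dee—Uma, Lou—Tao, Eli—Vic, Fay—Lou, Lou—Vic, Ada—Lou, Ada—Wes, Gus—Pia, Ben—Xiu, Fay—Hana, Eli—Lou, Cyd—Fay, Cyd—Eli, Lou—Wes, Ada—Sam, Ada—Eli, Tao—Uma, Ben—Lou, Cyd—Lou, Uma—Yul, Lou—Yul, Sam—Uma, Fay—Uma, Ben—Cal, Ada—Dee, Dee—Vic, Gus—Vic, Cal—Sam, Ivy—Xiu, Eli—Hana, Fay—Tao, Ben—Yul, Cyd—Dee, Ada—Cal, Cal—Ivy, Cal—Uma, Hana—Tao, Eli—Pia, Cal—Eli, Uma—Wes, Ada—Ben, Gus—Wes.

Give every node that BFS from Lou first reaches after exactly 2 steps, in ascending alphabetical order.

Cal, Dee, Gus, Hana, Pia, Sam, Uma, Xiu

Level 0: Lou
Level 1: Ada, Ben, Cyd, Eli, Fay, Tao, Vic, Wes, Yul
Level 2: Cal, Dee, Gus, Hana, Pia, Sam, Uma, Xiu
Level 3: Ivy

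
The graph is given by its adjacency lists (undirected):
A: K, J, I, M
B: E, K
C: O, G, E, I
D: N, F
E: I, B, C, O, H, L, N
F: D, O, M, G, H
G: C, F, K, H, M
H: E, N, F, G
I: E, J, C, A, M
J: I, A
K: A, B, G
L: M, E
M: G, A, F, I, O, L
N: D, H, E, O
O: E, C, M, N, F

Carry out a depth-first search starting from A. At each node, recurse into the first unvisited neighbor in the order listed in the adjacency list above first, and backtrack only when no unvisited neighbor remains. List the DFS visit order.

A, K, B, E, I, J, C, O, M, G, F, D, N, H, L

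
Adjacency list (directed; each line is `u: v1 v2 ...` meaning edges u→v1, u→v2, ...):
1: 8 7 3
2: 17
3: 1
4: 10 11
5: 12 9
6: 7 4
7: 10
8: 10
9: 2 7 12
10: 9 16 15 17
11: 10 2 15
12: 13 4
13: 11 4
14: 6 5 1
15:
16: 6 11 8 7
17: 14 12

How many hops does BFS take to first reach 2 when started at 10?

2

Level 0: 10
Level 1: 9, 15, 16, 17
Level 2: 2, 6, 7, 8, 11, 12, 14
Level 3: 1, 4, 5, 13
Level 4: 3
2 first appears at level 2.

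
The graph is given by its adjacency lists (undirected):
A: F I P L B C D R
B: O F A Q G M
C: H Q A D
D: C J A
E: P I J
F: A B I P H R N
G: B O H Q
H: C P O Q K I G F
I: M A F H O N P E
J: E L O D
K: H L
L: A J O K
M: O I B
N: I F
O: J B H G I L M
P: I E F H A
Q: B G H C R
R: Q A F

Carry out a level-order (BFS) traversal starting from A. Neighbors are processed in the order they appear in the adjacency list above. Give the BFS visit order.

A -> F -> I -> P -> L -> B -> C -> D -> R -> H -> N -> M -> O -> E -> J -> K -> Q -> G

Visit A; enqueue F, I, P, L, B, C, D, R → queue [F, I, P, L, B, C, D, R]
Visit F; enqueue H, N → queue [I, P, L, B, C, D, R, H, N]
Visit I; enqueue M, O, E → queue [P, L, B, C, D, R, H, N, M, O, E]
Visit P → queue [L, B, C, D, R, H, N, M, O, E]
Visit L; enqueue J, K → queue [B, C, D, R, H, N, M, O, E, J, K]
Visit B; enqueue Q, G → queue [C, D, R, H, N, M, O, E, J, K, Q, G]
Visit C → queue [D, R, H, N, M, O, E, J, K, Q, G]
Visit D → queue [R, H, N, M, O, E, J, K, Q, G]
Visit R → queue [H, N, M, O, E, J, K, Q, G]
Visit H → queue [N, M, O, E, J, K, Q, G]
Visit N → queue [M, O, E, J, K, Q, G]
Visit M → queue [O, E, J, K, Q, G]
Visit O → queue [E, J, K, Q, G]
Visit E → queue [J, K, Q, G]
Visit J → queue [K, Q, G]
Visit K → queue [Q, G]
Visit Q → queue [G]
Visit G → queue []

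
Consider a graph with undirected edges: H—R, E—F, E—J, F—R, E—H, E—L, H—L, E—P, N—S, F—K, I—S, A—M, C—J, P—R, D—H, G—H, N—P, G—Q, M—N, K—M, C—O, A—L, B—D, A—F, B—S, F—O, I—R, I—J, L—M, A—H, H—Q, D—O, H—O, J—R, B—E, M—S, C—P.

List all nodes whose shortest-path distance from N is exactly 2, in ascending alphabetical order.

Level 0: N
Level 1: M, P, S
Level 2: A, B, C, E, I, K, L, R
Level 3: D, F, H, J, O
Level 4: G, Q

A, B, C, E, I, K, L, R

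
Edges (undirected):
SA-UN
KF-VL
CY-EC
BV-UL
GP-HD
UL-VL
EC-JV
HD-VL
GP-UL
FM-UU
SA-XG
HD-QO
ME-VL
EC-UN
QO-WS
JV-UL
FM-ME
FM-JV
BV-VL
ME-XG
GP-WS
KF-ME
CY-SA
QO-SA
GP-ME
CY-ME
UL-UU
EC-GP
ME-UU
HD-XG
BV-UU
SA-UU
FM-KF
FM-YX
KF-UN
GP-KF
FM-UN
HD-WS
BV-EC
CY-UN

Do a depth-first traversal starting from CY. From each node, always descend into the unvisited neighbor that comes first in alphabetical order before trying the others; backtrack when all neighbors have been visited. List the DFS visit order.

CY, EC, BV, UL, GP, HD, QO, SA, UN, FM, JV, KF, ME, UU, VL, XG, YX, WS

Visit CY
CY → EC
EC → BV
BV → UL
UL → GP
GP → HD
HD → QO
QO → SA
SA → UN
UN → FM
FM → JV
FM → KF
KF → ME
ME → UU
ME → VL
ME → XG
FM → YX
QO → WS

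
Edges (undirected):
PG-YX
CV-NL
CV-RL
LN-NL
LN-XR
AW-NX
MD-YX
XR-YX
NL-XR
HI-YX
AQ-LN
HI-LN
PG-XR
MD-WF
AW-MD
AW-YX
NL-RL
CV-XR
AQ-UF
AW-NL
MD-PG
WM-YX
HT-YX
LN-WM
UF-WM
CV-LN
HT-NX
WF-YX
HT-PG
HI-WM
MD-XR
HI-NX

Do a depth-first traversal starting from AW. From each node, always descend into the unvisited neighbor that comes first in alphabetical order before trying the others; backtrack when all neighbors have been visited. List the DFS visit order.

AW MD PG HT NX HI LN AQ UF WM YX WF XR CV NL RL

Visit AW
AW → MD
MD → PG
PG → HT
HT → NX
NX → HI
HI → LN
LN → AQ
AQ → UF
UF → WM
WM → YX
YX → WF
YX → XR
XR → CV
CV → NL
NL → RL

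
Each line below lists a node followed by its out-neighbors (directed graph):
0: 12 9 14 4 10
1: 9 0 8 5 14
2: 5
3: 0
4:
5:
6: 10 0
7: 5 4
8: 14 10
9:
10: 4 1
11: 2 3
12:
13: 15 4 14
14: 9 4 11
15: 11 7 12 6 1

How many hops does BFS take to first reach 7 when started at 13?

Level 0: 13
Level 1: 4, 14, 15
Level 2: 1, 6, 7, 9, 11, 12
Level 3: 0, 2, 3, 5, 8, 10
7 first appears at level 2.

2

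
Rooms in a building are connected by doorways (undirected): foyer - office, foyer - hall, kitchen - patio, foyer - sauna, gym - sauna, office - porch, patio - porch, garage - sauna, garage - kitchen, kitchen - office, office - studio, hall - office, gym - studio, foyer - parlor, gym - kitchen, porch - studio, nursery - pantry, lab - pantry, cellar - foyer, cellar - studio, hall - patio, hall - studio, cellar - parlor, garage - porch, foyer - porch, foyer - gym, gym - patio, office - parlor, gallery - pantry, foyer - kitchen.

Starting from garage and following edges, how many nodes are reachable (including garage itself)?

BFS from garage visits: garage, sauna, porch, kitchen, gym, foyer, studio, patio, office, parlor, hall, cellar
Reachable nodes: 12 of 16 total.

12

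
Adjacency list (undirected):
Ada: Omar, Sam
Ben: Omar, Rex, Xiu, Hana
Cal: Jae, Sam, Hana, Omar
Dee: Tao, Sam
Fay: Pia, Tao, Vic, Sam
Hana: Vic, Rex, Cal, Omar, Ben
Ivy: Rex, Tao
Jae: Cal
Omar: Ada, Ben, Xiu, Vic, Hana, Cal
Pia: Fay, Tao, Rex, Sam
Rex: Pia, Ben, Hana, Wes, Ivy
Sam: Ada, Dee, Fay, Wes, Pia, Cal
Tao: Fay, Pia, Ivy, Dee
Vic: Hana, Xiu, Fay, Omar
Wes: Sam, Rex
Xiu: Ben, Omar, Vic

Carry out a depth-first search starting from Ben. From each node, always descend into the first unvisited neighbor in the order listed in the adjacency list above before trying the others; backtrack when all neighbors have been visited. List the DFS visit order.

Ben, Omar, Ada, Sam, Dee, Tao, Fay, Pia, Rex, Hana, Vic, Xiu, Cal, Jae, Wes, Ivy

Visit Ben
Ben → Omar
Omar → Ada
Ada → Sam
Sam → Dee
Dee → Tao
Tao → Fay
Fay → Pia
Pia → Rex
Rex → Hana
Hana → Vic
Vic → Xiu
Hana → Cal
Cal → Jae
Rex → Wes
Rex → Ivy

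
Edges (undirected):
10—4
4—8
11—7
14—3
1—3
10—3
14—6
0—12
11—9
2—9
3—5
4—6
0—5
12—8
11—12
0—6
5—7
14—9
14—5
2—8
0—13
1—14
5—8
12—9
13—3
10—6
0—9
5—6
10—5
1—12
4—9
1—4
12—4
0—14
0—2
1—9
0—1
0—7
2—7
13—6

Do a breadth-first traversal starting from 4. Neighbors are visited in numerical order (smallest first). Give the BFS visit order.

Visit 4; enqueue 1, 6, 8, 9, 10, 12 → queue [1, 6, 8, 9, 10, 12]
Visit 1; enqueue 0, 3, 14 → queue [6, 8, 9, 10, 12, 0, 3, 14]
Visit 6; enqueue 5, 13 → queue [8, 9, 10, 12, 0, 3, 14, 5, 13]
Visit 8; enqueue 2 → queue [9, 10, 12, 0, 3, 14, 5, 13, 2]
Visit 9; enqueue 11 → queue [10, 12, 0, 3, 14, 5, 13, 2, 11]
Visit 10 → queue [12, 0, 3, 14, 5, 13, 2, 11]
Visit 12 → queue [0, 3, 14, 5, 13, 2, 11]
Visit 0; enqueue 7 → queue [3, 14, 5, 13, 2, 11, 7]
Visit 3 → queue [14, 5, 13, 2, 11, 7]
Visit 14 → queue [5, 13, 2, 11, 7]
Visit 5 → queue [13, 2, 11, 7]
Visit 13 → queue [2, 11, 7]
Visit 2 → queue [11, 7]
Visit 11 → queue [7]
Visit 7 → queue []

4, 1, 6, 8, 9, 10, 12, 0, 3, 14, 5, 13, 2, 11, 7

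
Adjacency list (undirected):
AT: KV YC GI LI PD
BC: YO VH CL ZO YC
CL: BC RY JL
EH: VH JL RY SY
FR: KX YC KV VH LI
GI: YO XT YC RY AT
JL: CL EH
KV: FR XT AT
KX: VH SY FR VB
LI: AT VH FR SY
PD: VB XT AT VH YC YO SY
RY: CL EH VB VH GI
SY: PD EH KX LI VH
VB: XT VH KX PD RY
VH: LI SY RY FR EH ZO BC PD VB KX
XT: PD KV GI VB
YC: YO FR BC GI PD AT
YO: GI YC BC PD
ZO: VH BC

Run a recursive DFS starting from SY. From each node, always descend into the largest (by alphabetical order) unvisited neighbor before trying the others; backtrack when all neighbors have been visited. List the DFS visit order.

Visit SY
SY → VH
VH → ZO
ZO → BC
BC → YO
YO → YC
YC → PD
PD → XT
XT → VB
VB → RY
RY → GI
GI → AT
AT → LI
LI → FR
FR → KX
FR → KV
RY → EH
EH → JL
JL → CL

SY -> VH -> ZO -> BC -> YO -> YC -> PD -> XT -> VB -> RY -> GI -> AT -> LI -> FR -> KX -> KV -> EH -> JL -> CL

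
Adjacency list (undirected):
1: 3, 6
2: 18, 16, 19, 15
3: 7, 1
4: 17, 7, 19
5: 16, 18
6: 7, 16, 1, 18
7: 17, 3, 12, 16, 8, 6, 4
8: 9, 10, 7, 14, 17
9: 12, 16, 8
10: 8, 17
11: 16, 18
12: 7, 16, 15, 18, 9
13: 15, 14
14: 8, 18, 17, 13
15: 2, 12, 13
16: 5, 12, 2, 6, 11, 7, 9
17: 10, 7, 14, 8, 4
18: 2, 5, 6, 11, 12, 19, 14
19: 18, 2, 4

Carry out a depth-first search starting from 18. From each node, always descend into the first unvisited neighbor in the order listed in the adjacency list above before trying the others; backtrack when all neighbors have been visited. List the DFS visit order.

18 -> 2 -> 16 -> 5 -> 12 -> 7 -> 17 -> 10 -> 8 -> 9 -> 14 -> 13 -> 15 -> 4 -> 19 -> 3 -> 1 -> 6 -> 11

Visit 18
18 → 2
2 → 16
16 → 5
16 → 12
12 → 7
7 → 17
17 → 10
10 → 8
8 → 9
8 → 14
14 → 13
13 → 15
17 → 4
4 → 19
7 → 3
3 → 1
1 → 6
16 → 11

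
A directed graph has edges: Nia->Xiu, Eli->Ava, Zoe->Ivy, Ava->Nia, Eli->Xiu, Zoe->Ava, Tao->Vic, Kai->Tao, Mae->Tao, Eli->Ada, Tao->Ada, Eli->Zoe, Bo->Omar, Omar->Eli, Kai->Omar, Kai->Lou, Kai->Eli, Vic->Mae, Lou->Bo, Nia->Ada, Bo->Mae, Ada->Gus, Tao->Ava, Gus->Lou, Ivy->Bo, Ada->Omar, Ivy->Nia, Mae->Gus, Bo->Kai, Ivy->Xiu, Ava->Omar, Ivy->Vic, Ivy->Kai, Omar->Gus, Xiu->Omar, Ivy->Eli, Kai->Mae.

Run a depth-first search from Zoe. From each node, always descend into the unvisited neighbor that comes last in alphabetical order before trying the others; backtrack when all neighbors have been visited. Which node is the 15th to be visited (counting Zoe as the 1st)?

Eli

Visit Zoe
Zoe → Ivy
Ivy → Xiu
Xiu → Omar
Omar → Gus
Gus → Lou
Lou → Bo
Bo → Mae
Mae → Tao
Tao → Vic
Tao → Ava
Ava → Nia
Nia → Ada
Bo → Kai
Kai → Eli

Visit order: Zoe, Ivy, Xiu, Omar, Gus, Lou, Bo, Mae, Tao, Vic, Ava, Nia, Ada, Kai, Eli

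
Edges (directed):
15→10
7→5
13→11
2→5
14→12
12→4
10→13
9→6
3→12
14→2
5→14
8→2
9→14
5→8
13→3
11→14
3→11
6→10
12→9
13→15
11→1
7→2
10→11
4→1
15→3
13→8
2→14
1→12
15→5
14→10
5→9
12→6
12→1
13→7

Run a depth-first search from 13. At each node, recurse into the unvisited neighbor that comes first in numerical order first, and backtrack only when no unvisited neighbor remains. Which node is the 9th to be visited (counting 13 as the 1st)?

Visit 13
13 → 3
3 → 11
11 → 1
1 → 12
12 → 4
12 → 6
6 → 10
12 → 9
9 → 14
14 → 2
2 → 5
5 → 8
13 → 7
13 → 15

Visit order: 13, 3, 11, 1, 12, 4, 6, 10, 9, 14, 2, 5, 8, 7, 15

9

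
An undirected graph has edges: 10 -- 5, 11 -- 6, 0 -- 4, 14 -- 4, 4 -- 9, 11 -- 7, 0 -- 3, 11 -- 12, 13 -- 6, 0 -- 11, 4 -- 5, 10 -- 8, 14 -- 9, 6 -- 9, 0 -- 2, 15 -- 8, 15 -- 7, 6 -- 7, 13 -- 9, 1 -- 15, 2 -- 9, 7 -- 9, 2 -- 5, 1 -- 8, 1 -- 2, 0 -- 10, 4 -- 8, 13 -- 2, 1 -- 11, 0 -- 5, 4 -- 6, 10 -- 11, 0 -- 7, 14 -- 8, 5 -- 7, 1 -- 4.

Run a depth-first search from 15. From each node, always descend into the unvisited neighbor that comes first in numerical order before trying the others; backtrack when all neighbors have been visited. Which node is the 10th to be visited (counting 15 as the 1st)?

9

Visit 15
15 → 1
1 → 2
2 → 0
0 → 3
0 → 4
4 → 5
5 → 7
7 → 6
6 → 9
9 → 13
9 → 14
14 → 8
8 → 10
10 → 11
11 → 12

Visit order: 15, 1, 2, 0, 3, 4, 5, 7, 6, 9, 13, 14, 8, 10, 11, 12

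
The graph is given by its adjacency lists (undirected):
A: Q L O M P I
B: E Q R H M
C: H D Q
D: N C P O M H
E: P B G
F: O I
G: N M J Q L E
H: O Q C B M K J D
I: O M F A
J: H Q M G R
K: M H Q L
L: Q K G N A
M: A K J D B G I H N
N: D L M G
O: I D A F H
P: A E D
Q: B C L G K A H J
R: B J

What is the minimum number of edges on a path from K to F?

Level 0: K
Level 1: H, L, M, Q
Level 2: A, B, C, D, G, I, J, N, O
Level 3: E, F, P, R
F first appears at level 3.

3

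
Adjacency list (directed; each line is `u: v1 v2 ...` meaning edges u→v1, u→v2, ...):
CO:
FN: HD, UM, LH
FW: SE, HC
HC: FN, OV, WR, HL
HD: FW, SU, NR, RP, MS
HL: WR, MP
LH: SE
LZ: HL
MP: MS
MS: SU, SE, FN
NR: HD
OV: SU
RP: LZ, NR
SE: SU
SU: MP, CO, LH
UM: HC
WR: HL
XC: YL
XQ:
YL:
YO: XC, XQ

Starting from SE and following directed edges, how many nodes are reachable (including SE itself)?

17

BFS from SE visits: SE, SU, CO, LH, MP, MS, FN, HD, UM, FW, NR, RP, HC, LZ, HL, OV, WR
Reachable nodes: 17 of 21 total.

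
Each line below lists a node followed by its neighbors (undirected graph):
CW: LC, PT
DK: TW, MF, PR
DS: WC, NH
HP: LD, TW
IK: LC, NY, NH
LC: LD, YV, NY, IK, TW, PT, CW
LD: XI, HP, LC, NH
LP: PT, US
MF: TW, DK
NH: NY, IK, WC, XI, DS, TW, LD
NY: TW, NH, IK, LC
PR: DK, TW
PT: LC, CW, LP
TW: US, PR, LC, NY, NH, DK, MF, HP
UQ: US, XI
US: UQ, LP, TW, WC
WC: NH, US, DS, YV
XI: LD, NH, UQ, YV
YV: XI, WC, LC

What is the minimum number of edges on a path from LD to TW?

Level 0: LD
Level 1: HP, LC, NH, XI
Level 2: CW, DS, IK, NY, PT, TW, UQ, WC, YV
Level 3: DK, LP, MF, PR, US
TW first appears at level 2.

2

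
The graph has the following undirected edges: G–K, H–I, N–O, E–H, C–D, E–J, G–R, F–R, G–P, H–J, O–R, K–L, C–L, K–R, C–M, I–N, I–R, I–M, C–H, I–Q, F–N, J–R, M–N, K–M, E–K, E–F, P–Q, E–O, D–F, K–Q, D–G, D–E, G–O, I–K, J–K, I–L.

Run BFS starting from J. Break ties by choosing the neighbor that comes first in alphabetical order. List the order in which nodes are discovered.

Visit J; enqueue E, H, K, R → queue [E, H, K, R]
Visit E; enqueue D, F, O → queue [H, K, R, D, F, O]
Visit H; enqueue C, I → queue [K, R, D, F, O, C, I]
Visit K; enqueue G, L, M, Q → queue [R, D, F, O, C, I, G, L, M, Q]
Visit R → queue [D, F, O, C, I, G, L, M, Q]
Visit D → queue [F, O, C, I, G, L, M, Q]
Visit F; enqueue N → queue [O, C, I, G, L, M, Q, N]
Visit O → queue [C, I, G, L, M, Q, N]
Visit C → queue [I, G, L, M, Q, N]
Visit I → queue [G, L, M, Q, N]
Visit G; enqueue P → queue [L, M, Q, N, P]
Visit L → queue [M, Q, N, P]
Visit M → queue [Q, N, P]
Visit Q → queue [N, P]
Visit N → queue [P]
Visit P → queue []

J, E, H, K, R, D, F, O, C, I, G, L, M, Q, N, P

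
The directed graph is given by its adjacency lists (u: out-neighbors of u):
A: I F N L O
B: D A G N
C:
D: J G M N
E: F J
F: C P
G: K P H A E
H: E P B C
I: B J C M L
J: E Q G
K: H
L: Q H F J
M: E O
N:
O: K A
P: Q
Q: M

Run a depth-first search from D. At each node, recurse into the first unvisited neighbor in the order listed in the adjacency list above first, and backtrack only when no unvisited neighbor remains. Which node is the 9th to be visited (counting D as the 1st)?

O

Visit D
D → J
J → E
E → F
F → C
F → P
P → Q
Q → M
M → O
O → K
K → H
H → B
B → A
A → I
I → L
A → N
B → G

Visit order: D, J, E, F, C, P, Q, M, O, K, H, B, A, I, L, N, G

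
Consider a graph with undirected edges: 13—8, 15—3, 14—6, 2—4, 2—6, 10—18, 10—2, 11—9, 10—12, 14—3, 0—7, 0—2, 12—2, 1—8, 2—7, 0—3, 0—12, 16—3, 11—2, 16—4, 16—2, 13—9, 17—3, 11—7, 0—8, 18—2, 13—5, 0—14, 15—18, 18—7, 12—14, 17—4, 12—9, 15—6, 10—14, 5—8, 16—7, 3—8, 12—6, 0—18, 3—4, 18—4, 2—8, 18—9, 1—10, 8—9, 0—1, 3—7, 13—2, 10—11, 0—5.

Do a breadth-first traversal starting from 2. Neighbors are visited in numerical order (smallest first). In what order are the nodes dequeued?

Visit 2; enqueue 0, 4, 6, 7, 8, 10, 11, 12, 13, 16, 18 → queue [0, 4, 6, 7, 8, 10, 11, 12, 13, 16, 18]
Visit 0; enqueue 1, 3, 5, 14 → queue [4, 6, 7, 8, 10, 11, 12, 13, 16, 18, 1, 3, 5, 14]
Visit 4; enqueue 17 → queue [6, 7, 8, 10, 11, 12, 13, 16, 18, 1, 3, 5, 14, 17]
Visit 6; enqueue 15 → queue [7, 8, 10, 11, 12, 13, 16, 18, 1, 3, 5, 14, 17, 15]
Visit 7 → queue [8, 10, 11, 12, 13, 16, 18, 1, 3, 5, 14, 17, 15]
Visit 8; enqueue 9 → queue [10, 11, 12, 13, 16, 18, 1, 3, 5, 14, 17, 15, 9]
Visit 10 → queue [11, 12, 13, 16, 18, 1, 3, 5, 14, 17, 15, 9]
Visit 11 → queue [12, 13, 16, 18, 1, 3, 5, 14, 17, 15, 9]
Visit 12 → queue [13, 16, 18, 1, 3, 5, 14, 17, 15, 9]
Visit 13 → queue [16, 18, 1, 3, 5, 14, 17, 15, 9]
Visit 16 → queue [18, 1, 3, 5, 14, 17, 15, 9]
Visit 18 → queue [1, 3, 5, 14, 17, 15, 9]
Visit 1 → queue [3, 5, 14, 17, 15, 9]
Visit 3 → queue [5, 14, 17, 15, 9]
Visit 5 → queue [14, 17, 15, 9]
Visit 14 → queue [17, 15, 9]
Visit 17 → queue [15, 9]
Visit 15 → queue [9]
Visit 9 → queue []

2 -> 0 -> 4 -> 6 -> 7 -> 8 -> 10 -> 11 -> 12 -> 13 -> 16 -> 18 -> 1 -> 3 -> 5 -> 14 -> 17 -> 15 -> 9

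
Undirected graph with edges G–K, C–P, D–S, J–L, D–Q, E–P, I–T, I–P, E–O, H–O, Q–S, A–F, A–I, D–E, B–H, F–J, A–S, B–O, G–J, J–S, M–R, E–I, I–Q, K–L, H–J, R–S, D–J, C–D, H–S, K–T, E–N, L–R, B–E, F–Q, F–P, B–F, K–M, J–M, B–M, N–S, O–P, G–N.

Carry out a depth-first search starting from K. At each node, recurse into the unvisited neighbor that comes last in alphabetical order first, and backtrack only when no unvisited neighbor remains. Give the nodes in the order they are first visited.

K T I Q S R M J L H O P F B E N G D C A

Visit K
K → T
T → I
I → Q
Q → S
S → R
R → M
M → J
J → L
J → H
H → O
O → P
P → F
F → B
B → E
E → N
N → G
E → D
D → C
F → A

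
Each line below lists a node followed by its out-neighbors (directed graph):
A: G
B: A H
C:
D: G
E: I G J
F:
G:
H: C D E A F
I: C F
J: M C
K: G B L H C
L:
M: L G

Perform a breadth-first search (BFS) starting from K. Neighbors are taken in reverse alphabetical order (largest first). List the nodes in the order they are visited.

K, L, H, G, C, B, F, E, D, A, J, I, M

Visit K; enqueue L, H, G, C, B → queue [L, H, G, C, B]
Visit L → queue [H, G, C, B]
Visit H; enqueue F, E, D, A → queue [G, C, B, F, E, D, A]
Visit G → queue [C, B, F, E, D, A]
Visit C → queue [B, F, E, D, A]
Visit B → queue [F, E, D, A]
Visit F → queue [E, D, A]
Visit E; enqueue J, I → queue [D, A, J, I]
Visit D → queue [A, J, I]
Visit A → queue [J, I]
Visit J; enqueue M → queue [I, M]
Visit I → queue [M]
Visit M → queue []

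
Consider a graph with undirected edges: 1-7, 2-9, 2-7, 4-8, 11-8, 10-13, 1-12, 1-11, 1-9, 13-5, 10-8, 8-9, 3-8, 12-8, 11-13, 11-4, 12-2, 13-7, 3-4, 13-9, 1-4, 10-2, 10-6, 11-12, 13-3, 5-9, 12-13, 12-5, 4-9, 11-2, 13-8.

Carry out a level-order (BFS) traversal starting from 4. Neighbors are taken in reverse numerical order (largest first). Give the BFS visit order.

4 → 11 → 9 → 8 → 3 → 1 → 13 → 12 → 2 → 5 → 10 → 7 → 6

Visit 4; enqueue 11, 9, 8, 3, 1 → queue [11, 9, 8, 3, 1]
Visit 11; enqueue 13, 12, 2 → queue [9, 8, 3, 1, 13, 12, 2]
Visit 9; enqueue 5 → queue [8, 3, 1, 13, 12, 2, 5]
Visit 8; enqueue 10 → queue [3, 1, 13, 12, 2, 5, 10]
Visit 3 → queue [1, 13, 12, 2, 5, 10]
Visit 1; enqueue 7 → queue [13, 12, 2, 5, 10, 7]
Visit 13 → queue [12, 2, 5, 10, 7]
Visit 12 → queue [2, 5, 10, 7]
Visit 2 → queue [5, 10, 7]
Visit 5 → queue [10, 7]
Visit 10; enqueue 6 → queue [7, 6]
Visit 7 → queue [6]
Visit 6 → queue []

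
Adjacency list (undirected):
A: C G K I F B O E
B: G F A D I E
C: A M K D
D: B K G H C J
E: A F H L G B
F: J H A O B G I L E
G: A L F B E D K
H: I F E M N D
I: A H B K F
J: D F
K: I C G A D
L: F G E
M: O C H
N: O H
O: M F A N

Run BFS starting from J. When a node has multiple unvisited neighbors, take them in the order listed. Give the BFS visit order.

Visit J; enqueue D, F → queue [D, F]
Visit D; enqueue B, K, G, H, C → queue [F, B, K, G, H, C]
Visit F; enqueue A, O, I, L, E → queue [B, K, G, H, C, A, O, I, L, E]
Visit B → queue [K, G, H, C, A, O, I, L, E]
Visit K → queue [G, H, C, A, O, I, L, E]
Visit G → queue [H, C, A, O, I, L, E]
Visit H; enqueue M, N → queue [C, A, O, I, L, E, M, N]
Visit C → queue [A, O, I, L, E, M, N]
Visit A → queue [O, I, L, E, M, N]
Visit O → queue [I, L, E, M, N]
Visit I → queue [L, E, M, N]
Visit L → queue [E, M, N]
Visit E → queue [M, N]
Visit M → queue [N]
Visit N → queue []

J, D, F, B, K, G, H, C, A, O, I, L, E, M, N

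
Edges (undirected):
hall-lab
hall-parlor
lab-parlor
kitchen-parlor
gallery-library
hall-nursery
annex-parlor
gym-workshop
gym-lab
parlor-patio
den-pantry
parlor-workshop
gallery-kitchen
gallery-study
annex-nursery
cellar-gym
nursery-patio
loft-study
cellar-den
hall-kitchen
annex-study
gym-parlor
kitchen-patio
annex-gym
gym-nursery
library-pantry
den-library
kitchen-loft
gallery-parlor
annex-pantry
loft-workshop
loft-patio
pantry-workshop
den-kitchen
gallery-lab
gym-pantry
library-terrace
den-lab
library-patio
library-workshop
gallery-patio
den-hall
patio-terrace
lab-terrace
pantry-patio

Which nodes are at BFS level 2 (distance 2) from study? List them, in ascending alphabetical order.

gym, kitchen, lab, library, nursery, pantry, parlor, patio, workshop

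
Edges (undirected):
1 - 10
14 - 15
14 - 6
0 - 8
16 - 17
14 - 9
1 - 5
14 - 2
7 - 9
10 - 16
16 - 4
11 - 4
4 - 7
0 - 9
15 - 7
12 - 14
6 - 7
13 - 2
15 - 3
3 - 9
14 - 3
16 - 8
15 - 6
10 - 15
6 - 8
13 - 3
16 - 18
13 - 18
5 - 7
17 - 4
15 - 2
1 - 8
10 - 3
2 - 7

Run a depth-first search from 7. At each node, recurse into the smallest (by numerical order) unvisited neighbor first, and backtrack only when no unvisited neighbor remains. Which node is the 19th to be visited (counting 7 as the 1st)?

18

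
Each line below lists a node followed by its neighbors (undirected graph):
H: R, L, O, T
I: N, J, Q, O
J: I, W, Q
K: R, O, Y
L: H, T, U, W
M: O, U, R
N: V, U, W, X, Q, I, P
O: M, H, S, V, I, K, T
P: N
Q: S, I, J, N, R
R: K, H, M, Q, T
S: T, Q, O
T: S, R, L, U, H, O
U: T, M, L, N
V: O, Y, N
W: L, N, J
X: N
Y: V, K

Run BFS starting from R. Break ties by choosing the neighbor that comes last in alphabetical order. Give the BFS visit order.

Visit R; enqueue T, Q, M, K, H → queue [T, Q, M, K, H]
Visit T; enqueue U, S, O, L → queue [Q, M, K, H, U, S, O, L]
Visit Q; enqueue N, J, I → queue [M, K, H, U, S, O, L, N, J, I]
Visit M → queue [K, H, U, S, O, L, N, J, I]
Visit K; enqueue Y → queue [H, U, S, O, L, N, J, I, Y]
Visit H → queue [U, S, O, L, N, J, I, Y]
Visit U → queue [S, O, L, N, J, I, Y]
Visit S → queue [O, L, N, J, I, Y]
Visit O; enqueue V → queue [L, N, J, I, Y, V]
Visit L; enqueue W → queue [N, J, I, Y, V, W]
Visit N; enqueue X, P → queue [J, I, Y, V, W, X, P]
Visit J → queue [I, Y, V, W, X, P]
Visit I → queue [Y, V, W, X, P]
Visit Y → queue [V, W, X, P]
Visit V → queue [W, X, P]
Visit W → queue [X, P]
Visit X → queue [P]
Visit P → queue []

R -> T -> Q -> M -> K -> H -> U -> S -> O -> L -> N -> J -> I -> Y -> V -> W -> X -> P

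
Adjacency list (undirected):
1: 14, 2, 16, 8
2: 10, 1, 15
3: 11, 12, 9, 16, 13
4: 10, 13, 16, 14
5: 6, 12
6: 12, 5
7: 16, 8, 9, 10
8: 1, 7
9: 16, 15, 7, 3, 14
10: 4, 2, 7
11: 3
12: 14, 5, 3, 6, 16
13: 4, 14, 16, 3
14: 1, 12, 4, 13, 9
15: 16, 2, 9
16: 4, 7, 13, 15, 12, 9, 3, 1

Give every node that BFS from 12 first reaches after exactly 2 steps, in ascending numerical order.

1, 4, 7, 9, 11, 13, 15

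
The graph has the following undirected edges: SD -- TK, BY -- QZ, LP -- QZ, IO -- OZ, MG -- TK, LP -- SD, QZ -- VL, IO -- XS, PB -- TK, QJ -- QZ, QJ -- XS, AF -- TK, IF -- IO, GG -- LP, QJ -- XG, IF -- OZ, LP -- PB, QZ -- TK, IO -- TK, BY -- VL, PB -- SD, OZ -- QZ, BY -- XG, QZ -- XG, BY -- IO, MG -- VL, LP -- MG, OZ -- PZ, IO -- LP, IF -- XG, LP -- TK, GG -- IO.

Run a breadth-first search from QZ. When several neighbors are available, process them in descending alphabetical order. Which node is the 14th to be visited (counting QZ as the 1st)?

Visit QZ; enqueue XG, VL, TK, QJ, OZ, LP, BY → queue [XG, VL, TK, QJ, OZ, LP, BY]
Visit XG; enqueue IF → queue [VL, TK, QJ, OZ, LP, BY, IF]
Visit VL; enqueue MG → queue [TK, QJ, OZ, LP, BY, IF, MG]
Visit TK; enqueue SD, PB, IO, AF → queue [QJ, OZ, LP, BY, IF, MG, SD, PB, IO, AF]
Visit QJ; enqueue XS → queue [OZ, LP, BY, IF, MG, SD, PB, IO, AF, XS]
Visit OZ; enqueue PZ → queue [LP, BY, IF, MG, SD, PB, IO, AF, XS, PZ]
Visit LP; enqueue GG → queue [BY, IF, MG, SD, PB, IO, AF, XS, PZ, GG]
Visit BY → queue [IF, MG, SD, PB, IO, AF, XS, PZ, GG]
Visit IF → queue [MG, SD, PB, IO, AF, XS, PZ, GG]
Visit MG → queue [SD, PB, IO, AF, XS, PZ, GG]
Visit SD → queue [PB, IO, AF, XS, PZ, GG]
Visit PB → queue [IO, AF, XS, PZ, GG]
Visit IO → queue [AF, XS, PZ, GG]
Visit AF → queue [XS, PZ, GG]
Visit XS → queue [PZ, GG]
Visit PZ → queue [GG]
Visit GG → queue []

Visit order: QZ, XG, VL, TK, QJ, OZ, LP, BY, IF, MG, SD, PB, IO, AF, XS, PZ, GG

AF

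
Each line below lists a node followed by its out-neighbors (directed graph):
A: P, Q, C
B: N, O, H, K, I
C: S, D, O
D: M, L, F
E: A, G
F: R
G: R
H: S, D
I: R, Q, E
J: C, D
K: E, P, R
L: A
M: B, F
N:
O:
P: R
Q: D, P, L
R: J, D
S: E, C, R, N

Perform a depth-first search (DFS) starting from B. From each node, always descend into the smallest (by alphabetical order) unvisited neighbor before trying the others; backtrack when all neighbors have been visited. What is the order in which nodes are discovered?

Visit B
B → H
H → D
D → F
F → R
R → J
J → C
C → O
C → S
S → E
E → A
A → P
A → Q
Q → L
E → G
S → N
D → M
B → I
B → K

B H D F R J C O S E A P Q L G N M I K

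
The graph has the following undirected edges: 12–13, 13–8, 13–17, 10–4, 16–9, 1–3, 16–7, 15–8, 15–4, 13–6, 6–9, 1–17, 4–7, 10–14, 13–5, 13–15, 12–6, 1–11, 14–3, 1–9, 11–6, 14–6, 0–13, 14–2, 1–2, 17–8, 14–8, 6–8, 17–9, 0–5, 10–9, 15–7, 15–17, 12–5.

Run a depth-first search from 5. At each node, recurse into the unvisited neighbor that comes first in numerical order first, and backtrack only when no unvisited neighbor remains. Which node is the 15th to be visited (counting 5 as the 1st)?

17

Visit 5
5 → 0
0 → 13
13 → 6
6 → 8
8 → 14
14 → 2
2 → 1
1 → 3
1 → 9
9 → 10
10 → 4
4 → 7
7 → 15
15 → 17
7 → 16
1 → 11
6 → 12

Visit order: 5, 0, 13, 6, 8, 14, 2, 1, 3, 9, 10, 4, 7, 15, 17, 16, 11, 12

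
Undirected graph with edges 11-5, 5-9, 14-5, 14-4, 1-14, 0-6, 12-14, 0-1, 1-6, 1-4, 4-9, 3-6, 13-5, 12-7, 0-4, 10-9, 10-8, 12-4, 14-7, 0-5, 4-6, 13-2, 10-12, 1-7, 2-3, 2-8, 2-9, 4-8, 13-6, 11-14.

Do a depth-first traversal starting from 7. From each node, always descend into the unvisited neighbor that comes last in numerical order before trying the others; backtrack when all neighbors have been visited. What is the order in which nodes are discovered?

7 → 14 → 12 → 10 → 9 → 5 → 13 → 6 → 4 → 8 → 2 → 3 → 1 → 0 → 11

Visit 7
7 → 14
14 → 12
12 → 10
10 → 9
9 → 5
5 → 13
13 → 6
6 → 4
4 → 8
8 → 2
2 → 3
4 → 1
1 → 0
5 → 11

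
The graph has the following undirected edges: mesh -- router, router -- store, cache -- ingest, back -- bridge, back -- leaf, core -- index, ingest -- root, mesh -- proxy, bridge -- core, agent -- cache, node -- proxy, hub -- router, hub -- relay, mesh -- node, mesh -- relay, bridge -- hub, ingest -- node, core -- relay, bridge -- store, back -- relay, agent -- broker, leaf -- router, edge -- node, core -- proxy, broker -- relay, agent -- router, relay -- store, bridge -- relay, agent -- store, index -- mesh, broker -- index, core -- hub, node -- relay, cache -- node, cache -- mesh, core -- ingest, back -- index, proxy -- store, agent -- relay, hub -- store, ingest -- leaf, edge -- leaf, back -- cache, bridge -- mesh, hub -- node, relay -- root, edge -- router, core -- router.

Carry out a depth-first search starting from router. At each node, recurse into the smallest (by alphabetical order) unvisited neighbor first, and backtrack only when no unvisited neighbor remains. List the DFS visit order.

router -> agent -> broker -> index -> back -> bridge -> core -> hub -> node -> cache -> ingest -> leaf -> edge -> root -> relay -> mesh -> proxy -> store

Visit router
router → agent
agent → broker
broker → index
index → back
back → bridge
bridge → core
core → hub
hub → node
node → cache
cache → ingest
ingest → leaf
leaf → edge
ingest → root
root → relay
relay → mesh
mesh → proxy
proxy → store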